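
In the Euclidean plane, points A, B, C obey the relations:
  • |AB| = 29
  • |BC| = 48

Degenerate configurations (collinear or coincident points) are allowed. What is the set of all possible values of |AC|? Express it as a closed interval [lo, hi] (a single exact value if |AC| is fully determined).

|AC| ∈ [19, 77]  (≈ [19.0000, 77.0000])

|AB| ∈ {29}
|BC| ∈ {48}
|AC| ∈ [19, 77]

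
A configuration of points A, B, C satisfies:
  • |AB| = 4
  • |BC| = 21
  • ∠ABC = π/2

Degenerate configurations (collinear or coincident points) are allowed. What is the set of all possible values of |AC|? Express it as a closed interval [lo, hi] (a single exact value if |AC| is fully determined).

|AB| ∈ {4}
|BC| ∈ {21}
|AC| ∈ {√(457)}

|AC| = √(457)  (≈ 21.3776)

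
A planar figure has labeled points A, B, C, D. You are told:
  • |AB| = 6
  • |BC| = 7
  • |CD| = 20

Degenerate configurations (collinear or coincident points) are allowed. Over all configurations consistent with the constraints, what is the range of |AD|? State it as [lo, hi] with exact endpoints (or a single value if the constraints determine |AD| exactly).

|AD| ∈ [7, 33]  (≈ [7.0000, 33.0000])

|AB| ∈ {6}
|BC| ∈ {7}
|CD| ∈ {20}
|AC| ∈ [1, 13]
|BD| ∈ [13, 27]
|AD| ∈ [7, 33]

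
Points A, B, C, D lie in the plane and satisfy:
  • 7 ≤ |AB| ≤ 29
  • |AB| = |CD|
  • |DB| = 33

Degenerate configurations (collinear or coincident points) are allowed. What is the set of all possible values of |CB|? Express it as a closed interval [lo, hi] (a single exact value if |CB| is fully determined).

|CB| ∈ [4, 62]  (≈ [4.0000, 62.0000])

|AB| ∈ [7, 29]
|BD| ∈ {33}
|CD| ∈ [7, 29]
|AD| ∈ [4, 62]
|BC| ∈ [4, 62]
|AC| ∈ [0, 91]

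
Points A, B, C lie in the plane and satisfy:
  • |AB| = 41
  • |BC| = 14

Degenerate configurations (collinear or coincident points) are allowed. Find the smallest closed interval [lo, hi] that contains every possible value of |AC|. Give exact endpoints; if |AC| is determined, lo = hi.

|AC| ∈ [27, 55]  (≈ [27.0000, 55.0000])

|AB| ∈ {41}
|BC| ∈ {14}
|AC| ∈ [27, 55]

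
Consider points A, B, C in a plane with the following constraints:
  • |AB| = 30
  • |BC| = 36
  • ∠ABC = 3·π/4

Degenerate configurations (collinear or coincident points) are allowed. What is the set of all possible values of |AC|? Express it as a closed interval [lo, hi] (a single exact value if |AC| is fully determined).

|AC| = 6·√(30·√(2) + 61)  (≈ 61.0193)

|AB| ∈ {30}
|BC| ∈ {36}
|AC| ∈ {6·√(30·√(2) + 61)}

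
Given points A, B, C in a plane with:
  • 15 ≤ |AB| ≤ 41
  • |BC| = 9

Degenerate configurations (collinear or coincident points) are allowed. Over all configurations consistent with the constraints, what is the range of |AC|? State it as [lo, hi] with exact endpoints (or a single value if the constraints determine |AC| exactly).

|AB| ∈ [15, 41]
|BC| ∈ {9}
|AC| ∈ [6, 50]

|AC| ∈ [6, 50]  (≈ [6.0000, 50.0000])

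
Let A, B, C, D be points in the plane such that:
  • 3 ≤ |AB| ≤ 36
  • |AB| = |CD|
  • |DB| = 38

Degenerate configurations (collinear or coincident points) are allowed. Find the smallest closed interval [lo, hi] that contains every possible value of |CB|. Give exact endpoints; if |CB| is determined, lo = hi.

|AB| ∈ [3, 36]
|BD| ∈ {38}
|CD| ∈ [3, 36]
|AD| ∈ [2, 74]
|BC| ∈ [2, 74]
|AC| ∈ [0, 110]

|CB| ∈ [2, 74]  (≈ [2.0000, 74.0000])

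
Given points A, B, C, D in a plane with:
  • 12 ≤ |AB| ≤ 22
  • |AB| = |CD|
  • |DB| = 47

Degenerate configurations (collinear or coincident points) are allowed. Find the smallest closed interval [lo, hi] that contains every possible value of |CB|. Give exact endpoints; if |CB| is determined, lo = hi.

|CB| ∈ [25, 69]  (≈ [25.0000, 69.0000])

|AB| ∈ [12, 22]
|BD| ∈ {47}
|CD| ∈ [12, 22]
|AD| ∈ [25, 69]
|BC| ∈ [25, 69]
|AC| ∈ [3, 91]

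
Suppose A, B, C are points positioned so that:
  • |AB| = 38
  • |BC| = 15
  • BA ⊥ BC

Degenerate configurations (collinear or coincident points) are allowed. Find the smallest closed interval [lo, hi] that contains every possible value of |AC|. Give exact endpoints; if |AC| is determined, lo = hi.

|AB| ∈ {38}
|BC| ∈ {15}
|AC| ∈ {√(1669)}

|AC| = √(1669)  (≈ 40.8534)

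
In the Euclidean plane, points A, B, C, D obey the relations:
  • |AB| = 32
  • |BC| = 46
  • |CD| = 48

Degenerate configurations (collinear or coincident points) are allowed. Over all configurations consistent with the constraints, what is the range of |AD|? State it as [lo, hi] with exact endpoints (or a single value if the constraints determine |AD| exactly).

|AB| ∈ {32}
|BC| ∈ {46}
|CD| ∈ {48}
|AC| ∈ [14, 78]
|BD| ∈ [2, 94]
|AD| ∈ [0, 126]

|AD| ∈ [0, 126]  (≈ [0.0000, 126.0000])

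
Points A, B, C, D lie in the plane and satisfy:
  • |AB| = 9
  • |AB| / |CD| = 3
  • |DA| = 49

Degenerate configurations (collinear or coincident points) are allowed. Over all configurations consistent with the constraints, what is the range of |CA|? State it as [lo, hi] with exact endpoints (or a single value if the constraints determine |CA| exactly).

|AB| ∈ {9}
|AD| ∈ {49}
|CD| ∈ {3}
|BD| ∈ [40, 58]
|AC| ∈ [46, 52]
|BC| ∈ [37, 61]

|CA| ∈ [46, 52]  (≈ [46.0000, 52.0000])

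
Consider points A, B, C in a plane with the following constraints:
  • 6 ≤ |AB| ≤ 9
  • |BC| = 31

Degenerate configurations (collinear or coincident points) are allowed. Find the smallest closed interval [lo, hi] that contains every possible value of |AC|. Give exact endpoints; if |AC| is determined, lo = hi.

|AC| ∈ [22, 40]  (≈ [22.0000, 40.0000])

|AB| ∈ [6, 9]
|BC| ∈ {31}
|AC| ∈ [22, 40]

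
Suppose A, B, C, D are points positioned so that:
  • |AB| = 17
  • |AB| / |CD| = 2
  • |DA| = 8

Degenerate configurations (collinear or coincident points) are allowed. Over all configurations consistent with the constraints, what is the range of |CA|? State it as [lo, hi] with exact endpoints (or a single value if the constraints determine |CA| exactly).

|CA| ∈ [1/2, 33/2]  (≈ [0.5000, 16.5000])

|AB| ∈ {17}
|AD| ∈ {8}
|CD| ∈ {17/2}
|BD| ∈ [9, 25]
|AC| ∈ [1/2, 33/2]
|BC| ∈ [1/2, 67/2]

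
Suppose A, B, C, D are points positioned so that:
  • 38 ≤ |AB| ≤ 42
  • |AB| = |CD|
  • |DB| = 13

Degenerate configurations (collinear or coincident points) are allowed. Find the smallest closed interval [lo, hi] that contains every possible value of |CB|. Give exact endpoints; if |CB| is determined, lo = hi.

|AB| ∈ [38, 42]
|BD| ∈ {13}
|CD| ∈ [38, 42]
|AD| ∈ [25, 55]
|BC| ∈ [25, 55]
|AC| ∈ [0, 97]

|CB| ∈ [25, 55]  (≈ [25.0000, 55.0000])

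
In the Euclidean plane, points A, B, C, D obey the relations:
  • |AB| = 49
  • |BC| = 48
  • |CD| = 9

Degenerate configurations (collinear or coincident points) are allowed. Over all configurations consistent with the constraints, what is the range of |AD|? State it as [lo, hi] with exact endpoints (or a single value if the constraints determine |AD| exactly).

|AD| ∈ [0, 106]  (≈ [0.0000, 106.0000])

|AB| ∈ {49}
|BC| ∈ {48}
|CD| ∈ {9}
|AC| ∈ [1, 97]
|BD| ∈ [39, 57]
|AD| ∈ [0, 106]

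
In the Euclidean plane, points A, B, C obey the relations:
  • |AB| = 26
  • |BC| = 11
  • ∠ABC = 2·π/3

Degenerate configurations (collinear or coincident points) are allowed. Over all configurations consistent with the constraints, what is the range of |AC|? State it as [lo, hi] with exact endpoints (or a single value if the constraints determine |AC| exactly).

|AC| = 19·√(3)  (≈ 32.9090)

|AB| ∈ {26}
|BC| ∈ {11}
|AC| ∈ {19·√(3)}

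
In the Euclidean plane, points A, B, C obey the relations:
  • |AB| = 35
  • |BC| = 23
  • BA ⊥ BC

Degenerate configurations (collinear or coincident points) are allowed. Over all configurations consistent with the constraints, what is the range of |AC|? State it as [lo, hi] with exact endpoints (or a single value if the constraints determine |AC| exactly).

|AC| = √(1754)  (≈ 41.8808)

|AB| ∈ {35}
|BC| ∈ {23}
|AC| ∈ {√(1754)}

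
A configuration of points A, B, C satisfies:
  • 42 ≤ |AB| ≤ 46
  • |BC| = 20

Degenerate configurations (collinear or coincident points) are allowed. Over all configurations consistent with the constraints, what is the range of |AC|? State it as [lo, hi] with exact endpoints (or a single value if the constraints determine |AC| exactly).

|AC| ∈ [22, 66]  (≈ [22.0000, 66.0000])

|AB| ∈ [42, 46]
|BC| ∈ {20}
|AC| ∈ [22, 66]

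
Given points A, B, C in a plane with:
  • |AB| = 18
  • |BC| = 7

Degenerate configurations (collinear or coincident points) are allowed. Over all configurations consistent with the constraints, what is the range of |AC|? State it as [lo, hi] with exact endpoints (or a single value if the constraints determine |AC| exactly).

|AC| ∈ [11, 25]  (≈ [11.0000, 25.0000])

|AB| ∈ {18}
|BC| ∈ {7}
|AC| ∈ [11, 25]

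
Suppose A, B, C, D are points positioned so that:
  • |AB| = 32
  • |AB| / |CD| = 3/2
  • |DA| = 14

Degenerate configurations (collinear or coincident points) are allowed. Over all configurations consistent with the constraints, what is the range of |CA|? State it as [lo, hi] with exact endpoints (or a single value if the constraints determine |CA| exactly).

|AB| ∈ {32}
|AD| ∈ {14}
|CD| ∈ {64/3}
|BD| ∈ [18, 46]
|AC| ∈ [22/3, 106/3]
|BC| ∈ [0, 202/3]

|CA| ∈ [22/3, 106/3]  (≈ [7.3333, 35.3333])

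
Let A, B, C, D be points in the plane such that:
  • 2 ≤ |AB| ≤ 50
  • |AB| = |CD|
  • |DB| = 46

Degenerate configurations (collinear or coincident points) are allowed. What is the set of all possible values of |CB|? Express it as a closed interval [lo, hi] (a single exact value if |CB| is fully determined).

|CB| ∈ [0, 96]  (≈ [0.0000, 96.0000])

|AB| ∈ [2, 50]
|BD| ∈ {46}
|CD| ∈ [2, 50]
|AD| ∈ [0, 96]
|BC| ∈ [0, 96]
|AC| ∈ [0, 146]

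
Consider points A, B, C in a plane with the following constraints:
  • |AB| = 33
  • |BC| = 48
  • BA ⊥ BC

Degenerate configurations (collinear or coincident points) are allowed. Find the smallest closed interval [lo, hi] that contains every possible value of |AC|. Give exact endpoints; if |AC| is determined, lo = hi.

|AB| ∈ {33}
|BC| ∈ {48}
|AC| ∈ {3·√(377)}

|AC| = 3·√(377)  (≈ 58.2495)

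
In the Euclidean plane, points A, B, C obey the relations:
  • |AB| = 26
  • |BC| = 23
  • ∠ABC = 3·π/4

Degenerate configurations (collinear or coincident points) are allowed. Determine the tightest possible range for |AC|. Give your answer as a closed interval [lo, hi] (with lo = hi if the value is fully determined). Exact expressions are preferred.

|AC| = √(598·√(2) + 1205)  (≈ 45.2847)

|AB| ∈ {26}
|BC| ∈ {23}
|AC| ∈ {√(598·√(2) + 1205)}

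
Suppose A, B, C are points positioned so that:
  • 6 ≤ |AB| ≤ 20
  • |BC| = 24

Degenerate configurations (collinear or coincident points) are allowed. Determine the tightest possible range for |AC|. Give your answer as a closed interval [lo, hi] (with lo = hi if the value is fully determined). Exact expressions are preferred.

|AB| ∈ [6, 20]
|BC| ∈ {24}
|AC| ∈ [4, 44]

|AC| ∈ [4, 44]  (≈ [4.0000, 44.0000])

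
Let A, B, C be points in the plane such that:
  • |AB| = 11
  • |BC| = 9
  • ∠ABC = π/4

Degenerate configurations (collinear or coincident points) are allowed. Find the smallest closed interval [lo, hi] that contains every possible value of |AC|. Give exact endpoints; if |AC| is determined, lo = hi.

|AB| ∈ {11}
|BC| ∈ {9}
|AC| ∈ {√(202 - 99·√(2))}

|AC| = √(202 - 99·√(2))  (≈ 7.8736)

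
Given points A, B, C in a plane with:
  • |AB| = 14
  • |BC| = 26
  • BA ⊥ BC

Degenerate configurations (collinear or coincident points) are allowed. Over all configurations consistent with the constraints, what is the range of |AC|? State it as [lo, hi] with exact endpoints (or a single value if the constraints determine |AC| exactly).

|AB| ∈ {14}
|BC| ∈ {26}
|AC| ∈ {2·√(218)}

|AC| = 2·√(218)  (≈ 29.5296)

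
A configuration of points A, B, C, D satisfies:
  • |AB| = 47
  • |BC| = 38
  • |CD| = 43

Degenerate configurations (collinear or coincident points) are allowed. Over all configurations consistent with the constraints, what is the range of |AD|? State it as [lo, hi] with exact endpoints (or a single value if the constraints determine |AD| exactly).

|AB| ∈ {47}
|BC| ∈ {38}
|CD| ∈ {43}
|AC| ∈ [9, 85]
|BD| ∈ [5, 81]
|AD| ∈ [0, 128]

|AD| ∈ [0, 128]  (≈ [0.0000, 128.0000])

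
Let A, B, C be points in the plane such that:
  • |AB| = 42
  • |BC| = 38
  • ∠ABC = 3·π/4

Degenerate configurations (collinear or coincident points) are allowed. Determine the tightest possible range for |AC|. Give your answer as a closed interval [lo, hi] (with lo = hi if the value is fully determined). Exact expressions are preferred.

|AB| ∈ {42}
|BC| ∈ {38}
|AC| ∈ {2·√(399·√(2) + 802)}

|AC| = 2·√(399·√(2) + 802)  (≈ 73.9262)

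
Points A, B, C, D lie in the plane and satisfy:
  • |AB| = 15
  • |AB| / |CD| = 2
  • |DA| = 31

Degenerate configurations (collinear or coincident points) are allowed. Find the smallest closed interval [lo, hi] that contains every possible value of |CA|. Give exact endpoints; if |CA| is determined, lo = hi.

|AB| ∈ {15}
|AD| ∈ {31}
|CD| ∈ {15/2}
|BD| ∈ [16, 46]
|AC| ∈ [47/2, 77/2]
|BC| ∈ [17/2, 107/2]

|CA| ∈ [47/2, 77/2]  (≈ [23.5000, 38.5000])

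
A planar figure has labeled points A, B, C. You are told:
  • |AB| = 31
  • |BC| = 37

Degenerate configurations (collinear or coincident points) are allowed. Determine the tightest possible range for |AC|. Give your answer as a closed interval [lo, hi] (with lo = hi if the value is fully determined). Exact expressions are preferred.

|AC| ∈ [6, 68]  (≈ [6.0000, 68.0000])

|AB| ∈ {31}
|BC| ∈ {37}
|AC| ∈ [6, 68]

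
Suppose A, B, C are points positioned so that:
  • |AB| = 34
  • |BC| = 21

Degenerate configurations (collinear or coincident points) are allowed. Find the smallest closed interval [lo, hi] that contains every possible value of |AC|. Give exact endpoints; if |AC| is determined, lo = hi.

|AC| ∈ [13, 55]  (≈ [13.0000, 55.0000])

|AB| ∈ {34}
|BC| ∈ {21}
|AC| ∈ [13, 55]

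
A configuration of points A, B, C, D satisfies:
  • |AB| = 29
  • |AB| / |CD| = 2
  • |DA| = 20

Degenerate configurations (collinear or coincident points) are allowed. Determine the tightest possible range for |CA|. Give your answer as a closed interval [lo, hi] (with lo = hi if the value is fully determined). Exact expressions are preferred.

|CA| ∈ [11/2, 69/2]  (≈ [5.5000, 34.5000])

|AB| ∈ {29}
|AD| ∈ {20}
|CD| ∈ {29/2}
|BD| ∈ [9, 49]
|AC| ∈ [11/2, 69/2]
|BC| ∈ [0, 127/2]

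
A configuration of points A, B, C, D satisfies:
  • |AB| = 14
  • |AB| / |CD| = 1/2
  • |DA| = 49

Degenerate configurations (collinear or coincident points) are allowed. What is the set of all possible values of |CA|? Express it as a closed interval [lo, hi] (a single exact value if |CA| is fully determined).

|AB| ∈ {14}
|AD| ∈ {49}
|CD| ∈ {28}
|BD| ∈ [35, 63]
|AC| ∈ [21, 77]
|BC| ∈ [7, 91]

|CA| ∈ [21, 77]  (≈ [21.0000, 77.0000])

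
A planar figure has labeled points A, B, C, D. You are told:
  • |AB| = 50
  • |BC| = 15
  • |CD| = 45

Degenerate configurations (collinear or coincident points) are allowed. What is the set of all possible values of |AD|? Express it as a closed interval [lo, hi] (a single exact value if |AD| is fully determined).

|AB| ∈ {50}
|BC| ∈ {15}
|CD| ∈ {45}
|AC| ∈ [35, 65]
|BD| ∈ [30, 60]
|AD| ∈ [0, 110]

|AD| ∈ [0, 110]  (≈ [0.0000, 110.0000])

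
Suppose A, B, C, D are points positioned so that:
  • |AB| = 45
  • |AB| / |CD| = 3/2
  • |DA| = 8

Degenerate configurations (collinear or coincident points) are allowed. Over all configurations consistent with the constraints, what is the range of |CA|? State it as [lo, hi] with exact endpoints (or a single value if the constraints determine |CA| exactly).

|CA| ∈ [22, 38]  (≈ [22.0000, 38.0000])

|AB| ∈ {45}
|AD| ∈ {8}
|CD| ∈ {30}
|BD| ∈ [37, 53]
|AC| ∈ [22, 38]
|BC| ∈ [7, 83]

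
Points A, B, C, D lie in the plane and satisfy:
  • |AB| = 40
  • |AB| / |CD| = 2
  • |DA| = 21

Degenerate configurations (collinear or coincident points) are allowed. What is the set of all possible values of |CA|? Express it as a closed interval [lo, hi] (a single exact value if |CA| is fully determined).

|AB| ∈ {40}
|AD| ∈ {21}
|CD| ∈ {20}
|BD| ∈ [19, 61]
|AC| ∈ [1, 41]
|BC| ∈ [0, 81]

|CA| ∈ [1, 41]  (≈ [1.0000, 41.0000])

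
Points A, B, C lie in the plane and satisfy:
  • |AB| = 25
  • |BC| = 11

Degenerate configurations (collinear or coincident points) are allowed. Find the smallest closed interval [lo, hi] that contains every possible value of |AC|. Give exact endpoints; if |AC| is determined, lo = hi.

|AC| ∈ [14, 36]  (≈ [14.0000, 36.0000])

|AB| ∈ {25}
|BC| ∈ {11}
|AC| ∈ [14, 36]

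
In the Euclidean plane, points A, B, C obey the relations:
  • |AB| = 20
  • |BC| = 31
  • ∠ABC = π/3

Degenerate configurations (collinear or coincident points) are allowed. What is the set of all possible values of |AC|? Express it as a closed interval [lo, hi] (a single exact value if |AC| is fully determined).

|AB| ∈ {20}
|BC| ∈ {31}
|AC| ∈ {√(741)}

|AC| = √(741)  (≈ 27.2213)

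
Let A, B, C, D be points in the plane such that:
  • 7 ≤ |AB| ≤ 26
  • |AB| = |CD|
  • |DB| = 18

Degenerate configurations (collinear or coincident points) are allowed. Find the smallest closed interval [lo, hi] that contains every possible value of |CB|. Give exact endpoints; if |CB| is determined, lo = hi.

|AB| ∈ [7, 26]
|BD| ∈ {18}
|CD| ∈ [7, 26]
|AD| ∈ [0, 44]
|BC| ∈ [0, 44]
|AC| ∈ [0, 70]

|CB| ∈ [0, 44]  (≈ [0.0000, 44.0000])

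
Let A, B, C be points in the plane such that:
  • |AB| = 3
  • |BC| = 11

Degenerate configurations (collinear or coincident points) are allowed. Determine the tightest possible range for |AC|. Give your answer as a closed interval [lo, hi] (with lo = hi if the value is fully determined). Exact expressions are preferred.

|AB| ∈ {3}
|BC| ∈ {11}
|AC| ∈ [8, 14]

|AC| ∈ [8, 14]  (≈ [8.0000, 14.0000])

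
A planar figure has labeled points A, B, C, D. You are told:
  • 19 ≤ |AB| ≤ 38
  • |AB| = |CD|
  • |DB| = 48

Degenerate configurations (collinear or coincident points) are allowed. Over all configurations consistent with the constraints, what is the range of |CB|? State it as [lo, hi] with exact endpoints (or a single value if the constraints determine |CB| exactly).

|CB| ∈ [10, 86]  (≈ [10.0000, 86.0000])

|AB| ∈ [19, 38]
|BD| ∈ {48}
|CD| ∈ [19, 38]
|AD| ∈ [10, 86]
|BC| ∈ [10, 86]
|AC| ∈ [0, 124]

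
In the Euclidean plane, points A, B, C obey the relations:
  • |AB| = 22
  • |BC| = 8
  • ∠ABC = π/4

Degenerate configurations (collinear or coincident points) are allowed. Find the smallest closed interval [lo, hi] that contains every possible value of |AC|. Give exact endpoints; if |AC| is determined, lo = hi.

|AB| ∈ {22}
|BC| ∈ {8}
|AC| ∈ {2·√(137 - 44·√(2))}

|AC| = 2·√(137 - 44·√(2))  (≈ 17.2945)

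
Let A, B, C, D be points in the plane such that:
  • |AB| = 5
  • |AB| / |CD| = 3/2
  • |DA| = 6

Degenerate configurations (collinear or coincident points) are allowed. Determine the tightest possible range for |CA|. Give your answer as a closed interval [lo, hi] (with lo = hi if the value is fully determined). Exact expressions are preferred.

|CA| ∈ [8/3, 28/3]  (≈ [2.6667, 9.3333])

|AB| ∈ {5}
|AD| ∈ {6}
|CD| ∈ {10/3}
|BD| ∈ [1, 11]
|AC| ∈ [8/3, 28/3]
|BC| ∈ [0, 43/3]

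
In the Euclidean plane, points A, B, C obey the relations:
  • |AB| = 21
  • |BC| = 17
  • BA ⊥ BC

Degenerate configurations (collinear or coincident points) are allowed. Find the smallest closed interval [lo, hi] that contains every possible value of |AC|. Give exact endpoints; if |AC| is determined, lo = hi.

|AB| ∈ {21}
|BC| ∈ {17}
|AC| ∈ {√(730)}

|AC| = √(730)  (≈ 27.0185)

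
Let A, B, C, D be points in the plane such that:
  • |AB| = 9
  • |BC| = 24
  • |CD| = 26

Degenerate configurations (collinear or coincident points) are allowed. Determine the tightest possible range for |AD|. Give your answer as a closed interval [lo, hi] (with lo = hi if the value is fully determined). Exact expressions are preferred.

|AB| ∈ {9}
|BC| ∈ {24}
|CD| ∈ {26}
|AC| ∈ [15, 33]
|BD| ∈ [2, 50]
|AD| ∈ [0, 59]

|AD| ∈ [0, 59]  (≈ [0.0000, 59.0000])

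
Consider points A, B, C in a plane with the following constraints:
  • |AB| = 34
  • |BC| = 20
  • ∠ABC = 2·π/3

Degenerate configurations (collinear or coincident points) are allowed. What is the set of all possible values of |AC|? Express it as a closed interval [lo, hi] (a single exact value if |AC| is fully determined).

|AC| = 2·√(559)  (≈ 47.2864)

|AB| ∈ {34}
|BC| ∈ {20}
|AC| ∈ {2·√(559)}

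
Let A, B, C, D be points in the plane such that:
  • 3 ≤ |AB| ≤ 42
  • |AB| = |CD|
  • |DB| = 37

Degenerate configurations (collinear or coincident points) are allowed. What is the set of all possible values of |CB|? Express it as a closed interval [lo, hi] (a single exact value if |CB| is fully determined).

|CB| ∈ [0, 79]  (≈ [0.0000, 79.0000])

|AB| ∈ [3, 42]
|BD| ∈ {37}
|CD| ∈ [3, 42]
|AD| ∈ [0, 79]
|BC| ∈ [0, 79]
|AC| ∈ [0, 121]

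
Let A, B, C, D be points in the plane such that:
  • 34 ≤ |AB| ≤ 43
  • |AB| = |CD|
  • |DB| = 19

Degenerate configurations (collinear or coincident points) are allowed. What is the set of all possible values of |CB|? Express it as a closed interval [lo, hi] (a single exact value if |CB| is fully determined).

|CB| ∈ [15, 62]  (≈ [15.0000, 62.0000])

|AB| ∈ [34, 43]
|BD| ∈ {19}
|CD| ∈ [34, 43]
|AD| ∈ [15, 62]
|BC| ∈ [15, 62]
|AC| ∈ [0, 105]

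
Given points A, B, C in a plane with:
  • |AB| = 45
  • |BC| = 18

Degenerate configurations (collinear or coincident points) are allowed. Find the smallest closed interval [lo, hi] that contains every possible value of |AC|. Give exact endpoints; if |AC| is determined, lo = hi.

|AB| ∈ {45}
|BC| ∈ {18}
|AC| ∈ [27, 63]

|AC| ∈ [27, 63]  (≈ [27.0000, 63.0000])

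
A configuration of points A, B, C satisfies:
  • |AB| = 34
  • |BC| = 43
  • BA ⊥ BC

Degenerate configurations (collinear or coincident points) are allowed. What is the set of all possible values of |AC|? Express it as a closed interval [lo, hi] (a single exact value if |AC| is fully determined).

|AC| = √(3005)  (≈ 54.8179)

|AB| ∈ {34}
|BC| ∈ {43}
|AC| ∈ {√(3005)}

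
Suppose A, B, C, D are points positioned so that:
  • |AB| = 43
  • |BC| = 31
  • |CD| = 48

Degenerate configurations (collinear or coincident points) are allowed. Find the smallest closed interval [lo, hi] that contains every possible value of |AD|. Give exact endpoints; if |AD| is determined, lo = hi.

|AB| ∈ {43}
|BC| ∈ {31}
|CD| ∈ {48}
|AC| ∈ [12, 74]
|BD| ∈ [17, 79]
|AD| ∈ [0, 122]

|AD| ∈ [0, 122]  (≈ [0.0000, 122.0000])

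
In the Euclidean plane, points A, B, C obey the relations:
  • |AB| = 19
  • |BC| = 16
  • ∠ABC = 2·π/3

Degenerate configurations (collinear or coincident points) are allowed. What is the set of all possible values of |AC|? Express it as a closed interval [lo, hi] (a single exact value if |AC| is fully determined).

|AC| = √(921)  (≈ 30.3480)

|AB| ∈ {19}
|BC| ∈ {16}
|AC| ∈ {√(921)}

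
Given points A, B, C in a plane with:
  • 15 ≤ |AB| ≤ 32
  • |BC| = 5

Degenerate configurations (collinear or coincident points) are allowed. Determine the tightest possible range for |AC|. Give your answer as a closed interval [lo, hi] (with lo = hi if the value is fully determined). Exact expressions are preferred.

|AC| ∈ [10, 37]  (≈ [10.0000, 37.0000])

|AB| ∈ [15, 32]
|BC| ∈ {5}
|AC| ∈ [10, 37]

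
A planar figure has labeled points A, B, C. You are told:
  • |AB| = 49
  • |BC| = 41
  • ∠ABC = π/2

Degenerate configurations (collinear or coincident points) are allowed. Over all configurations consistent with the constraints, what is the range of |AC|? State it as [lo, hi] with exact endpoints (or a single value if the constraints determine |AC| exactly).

|AB| ∈ {49}
|BC| ∈ {41}
|AC| ∈ {√(4082)}

|AC| = √(4082)  (≈ 63.8905)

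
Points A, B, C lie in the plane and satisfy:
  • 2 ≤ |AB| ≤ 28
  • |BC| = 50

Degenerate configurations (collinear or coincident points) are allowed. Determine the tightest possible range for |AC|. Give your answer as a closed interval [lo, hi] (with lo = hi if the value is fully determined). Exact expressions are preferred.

|AC| ∈ [22, 78]  (≈ [22.0000, 78.0000])

|AB| ∈ [2, 28]
|BC| ∈ {50}
|AC| ∈ [22, 78]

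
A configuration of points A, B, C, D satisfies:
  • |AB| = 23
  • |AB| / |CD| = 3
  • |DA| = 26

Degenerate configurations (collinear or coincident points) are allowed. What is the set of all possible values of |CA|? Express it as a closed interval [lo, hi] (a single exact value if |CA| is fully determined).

|AB| ∈ {23}
|AD| ∈ {26}
|CD| ∈ {23/3}
|BD| ∈ [3, 49]
|AC| ∈ [55/3, 101/3]
|BC| ∈ [0, 170/3]

|CA| ∈ [55/3, 101/3]  (≈ [18.3333, 33.6667])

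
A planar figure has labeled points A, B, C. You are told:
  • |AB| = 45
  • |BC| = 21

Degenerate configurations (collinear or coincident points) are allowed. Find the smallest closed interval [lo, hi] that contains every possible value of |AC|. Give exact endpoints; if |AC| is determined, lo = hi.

|AC| ∈ [24, 66]  (≈ [24.0000, 66.0000])

|AB| ∈ {45}
|BC| ∈ {21}
|AC| ∈ [24, 66]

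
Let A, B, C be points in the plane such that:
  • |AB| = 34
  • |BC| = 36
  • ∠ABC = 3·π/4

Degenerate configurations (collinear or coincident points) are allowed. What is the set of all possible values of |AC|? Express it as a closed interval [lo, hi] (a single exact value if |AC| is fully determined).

|AB| ∈ {34}
|BC| ∈ {36}
|AC| ∈ {2·√(306·√(2) + 613)}

|AC| = 2·√(306·√(2) + 613)  (≈ 64.6761)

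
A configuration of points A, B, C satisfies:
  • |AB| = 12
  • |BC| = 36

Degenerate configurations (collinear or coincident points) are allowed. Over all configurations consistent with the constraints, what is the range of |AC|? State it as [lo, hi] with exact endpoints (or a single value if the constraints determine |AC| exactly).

|AB| ∈ {12}
|BC| ∈ {36}
|AC| ∈ [24, 48]

|AC| ∈ [24, 48]  (≈ [24.0000, 48.0000])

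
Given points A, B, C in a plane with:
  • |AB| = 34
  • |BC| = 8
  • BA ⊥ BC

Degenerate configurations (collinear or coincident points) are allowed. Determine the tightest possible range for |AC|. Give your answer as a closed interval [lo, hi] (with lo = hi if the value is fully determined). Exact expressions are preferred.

|AC| = 2·√(305)  (≈ 34.9285)

|AB| ∈ {34}
|BC| ∈ {8}
|AC| ∈ {2·√(305)}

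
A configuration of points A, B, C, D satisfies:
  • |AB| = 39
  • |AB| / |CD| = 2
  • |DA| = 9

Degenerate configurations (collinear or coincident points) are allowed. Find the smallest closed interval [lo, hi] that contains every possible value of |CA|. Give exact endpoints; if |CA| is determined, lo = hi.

|AB| ∈ {39}
|AD| ∈ {9}
|CD| ∈ {39/2}
|BD| ∈ [30, 48]
|AC| ∈ [21/2, 57/2]
|BC| ∈ [21/2, 135/2]

|CA| ∈ [21/2, 57/2]  (≈ [10.5000, 28.5000])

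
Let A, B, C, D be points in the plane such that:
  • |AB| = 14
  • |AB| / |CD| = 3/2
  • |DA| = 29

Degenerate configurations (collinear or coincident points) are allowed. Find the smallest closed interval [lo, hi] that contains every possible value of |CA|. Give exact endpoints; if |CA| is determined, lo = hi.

|CA| ∈ [59/3, 115/3]  (≈ [19.6667, 38.3333])

|AB| ∈ {14}
|AD| ∈ {29}
|CD| ∈ {28/3}
|BD| ∈ [15, 43]
|AC| ∈ [59/3, 115/3]
|BC| ∈ [17/3, 157/3]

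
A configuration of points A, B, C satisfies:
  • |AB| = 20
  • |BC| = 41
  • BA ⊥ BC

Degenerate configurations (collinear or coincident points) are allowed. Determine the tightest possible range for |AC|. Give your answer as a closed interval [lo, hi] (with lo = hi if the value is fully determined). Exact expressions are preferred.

|AB| ∈ {20}
|BC| ∈ {41}
|AC| ∈ {√(2081)}

|AC| = √(2081)  (≈ 45.6180)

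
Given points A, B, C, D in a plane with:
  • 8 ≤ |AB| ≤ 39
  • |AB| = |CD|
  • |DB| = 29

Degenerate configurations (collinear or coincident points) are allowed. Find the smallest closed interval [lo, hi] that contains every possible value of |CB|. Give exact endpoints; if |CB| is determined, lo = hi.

|CB| ∈ [0, 68]  (≈ [0.0000, 68.0000])

|AB| ∈ [8, 39]
|BD| ∈ {29}
|CD| ∈ [8, 39]
|AD| ∈ [0, 68]
|BC| ∈ [0, 68]
|AC| ∈ [0, 107]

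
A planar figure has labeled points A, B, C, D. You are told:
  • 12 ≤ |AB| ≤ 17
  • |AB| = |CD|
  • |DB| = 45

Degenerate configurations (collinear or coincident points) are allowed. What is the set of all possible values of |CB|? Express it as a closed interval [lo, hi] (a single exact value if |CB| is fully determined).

|AB| ∈ [12, 17]
|BD| ∈ {45}
|CD| ∈ [12, 17]
|AD| ∈ [28, 62]
|BC| ∈ [28, 62]
|AC| ∈ [11, 79]

|CB| ∈ [28, 62]  (≈ [28.0000, 62.0000])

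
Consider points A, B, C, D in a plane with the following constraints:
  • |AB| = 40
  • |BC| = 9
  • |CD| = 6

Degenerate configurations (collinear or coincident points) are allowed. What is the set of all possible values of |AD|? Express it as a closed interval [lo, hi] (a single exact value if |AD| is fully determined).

|AB| ∈ {40}
|BC| ∈ {9}
|CD| ∈ {6}
|AC| ∈ [31, 49]
|BD| ∈ [3, 15]
|AD| ∈ [25, 55]

|AD| ∈ [25, 55]  (≈ [25.0000, 55.0000])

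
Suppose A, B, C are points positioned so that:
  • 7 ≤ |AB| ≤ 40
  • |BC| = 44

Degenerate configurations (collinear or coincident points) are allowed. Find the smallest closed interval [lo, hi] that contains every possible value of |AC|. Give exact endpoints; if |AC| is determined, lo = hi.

|AB| ∈ [7, 40]
|BC| ∈ {44}
|AC| ∈ [4, 84]

|AC| ∈ [4, 84]  (≈ [4.0000, 84.0000])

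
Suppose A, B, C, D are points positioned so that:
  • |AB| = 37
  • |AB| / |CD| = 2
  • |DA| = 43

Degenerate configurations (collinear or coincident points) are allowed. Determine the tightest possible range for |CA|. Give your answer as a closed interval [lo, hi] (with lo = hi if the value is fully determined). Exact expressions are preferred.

|CA| ∈ [49/2, 123/2]  (≈ [24.5000, 61.5000])

|AB| ∈ {37}
|AD| ∈ {43}
|CD| ∈ {37/2}
|BD| ∈ [6, 80]
|AC| ∈ [49/2, 123/2]
|BC| ∈ [0, 197/2]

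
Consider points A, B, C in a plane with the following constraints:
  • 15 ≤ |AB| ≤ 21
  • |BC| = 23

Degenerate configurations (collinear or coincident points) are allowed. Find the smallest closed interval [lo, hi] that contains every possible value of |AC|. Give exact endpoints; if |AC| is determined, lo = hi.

|AC| ∈ [2, 44]  (≈ [2.0000, 44.0000])

|AB| ∈ [15, 21]
|BC| ∈ {23}
|AC| ∈ [2, 44]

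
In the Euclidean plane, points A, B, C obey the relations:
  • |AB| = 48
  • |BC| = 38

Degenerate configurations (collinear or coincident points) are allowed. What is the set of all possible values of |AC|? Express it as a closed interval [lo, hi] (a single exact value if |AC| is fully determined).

|AB| ∈ {48}
|BC| ∈ {38}
|AC| ∈ [10, 86]

|AC| ∈ [10, 86]  (≈ [10.0000, 86.0000])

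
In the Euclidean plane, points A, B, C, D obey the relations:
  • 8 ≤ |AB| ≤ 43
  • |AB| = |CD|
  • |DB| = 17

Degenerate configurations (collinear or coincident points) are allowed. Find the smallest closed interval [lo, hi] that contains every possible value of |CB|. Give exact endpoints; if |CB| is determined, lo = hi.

|AB| ∈ [8, 43]
|BD| ∈ {17}
|CD| ∈ [8, 43]
|AD| ∈ [0, 60]
|BC| ∈ [0, 60]
|AC| ∈ [0, 103]

|CB| ∈ [0, 60]  (≈ [0.0000, 60.0000])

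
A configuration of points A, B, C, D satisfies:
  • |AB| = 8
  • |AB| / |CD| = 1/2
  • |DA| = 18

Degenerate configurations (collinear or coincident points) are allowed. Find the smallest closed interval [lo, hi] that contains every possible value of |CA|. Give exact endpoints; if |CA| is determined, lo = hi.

|CA| ∈ [2, 34]  (≈ [2.0000, 34.0000])

|AB| ∈ {8}
|AD| ∈ {18}
|CD| ∈ {16}
|BD| ∈ [10, 26]
|AC| ∈ [2, 34]
|BC| ∈ [0, 42]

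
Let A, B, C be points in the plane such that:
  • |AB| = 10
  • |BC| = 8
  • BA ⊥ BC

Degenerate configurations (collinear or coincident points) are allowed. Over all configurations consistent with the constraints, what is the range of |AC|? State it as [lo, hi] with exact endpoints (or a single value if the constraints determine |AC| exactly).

|AC| = 2·√(41)  (≈ 12.8062)

|AB| ∈ {10}
|BC| ∈ {8}
|AC| ∈ {2·√(41)}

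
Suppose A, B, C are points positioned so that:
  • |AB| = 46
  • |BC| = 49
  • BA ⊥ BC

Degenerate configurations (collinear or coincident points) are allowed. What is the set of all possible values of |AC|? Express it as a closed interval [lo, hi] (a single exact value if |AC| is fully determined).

|AB| ∈ {46}
|BC| ∈ {49}
|AC| ∈ {√(4517)}

|AC| = √(4517)  (≈ 67.2086)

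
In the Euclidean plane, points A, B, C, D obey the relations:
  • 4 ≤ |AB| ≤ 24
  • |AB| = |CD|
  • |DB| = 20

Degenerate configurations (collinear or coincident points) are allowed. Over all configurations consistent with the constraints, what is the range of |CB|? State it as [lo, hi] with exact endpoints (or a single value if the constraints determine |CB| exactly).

|CB| ∈ [0, 44]  (≈ [0.0000, 44.0000])

|AB| ∈ [4, 24]
|BD| ∈ {20}
|CD| ∈ [4, 24]
|AD| ∈ [0, 44]
|BC| ∈ [0, 44]
|AC| ∈ [0, 68]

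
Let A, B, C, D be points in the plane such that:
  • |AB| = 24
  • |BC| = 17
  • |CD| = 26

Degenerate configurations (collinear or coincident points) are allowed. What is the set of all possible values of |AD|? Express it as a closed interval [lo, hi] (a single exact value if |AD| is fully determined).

|AD| ∈ [0, 67]  (≈ [0.0000, 67.0000])

|AB| ∈ {24}
|BC| ∈ {17}
|CD| ∈ {26}
|AC| ∈ [7, 41]
|BD| ∈ [9, 43]
|AD| ∈ [0, 67]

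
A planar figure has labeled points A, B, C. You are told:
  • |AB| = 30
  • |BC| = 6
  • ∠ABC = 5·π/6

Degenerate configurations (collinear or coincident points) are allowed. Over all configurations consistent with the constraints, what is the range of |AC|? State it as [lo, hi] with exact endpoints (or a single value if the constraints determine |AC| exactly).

|AC| = 6·√(5·√(3) + 26)  (≈ 35.3238)

|AB| ∈ {30}
|BC| ∈ {6}
|AC| ∈ {6·√(5·√(3) + 26)}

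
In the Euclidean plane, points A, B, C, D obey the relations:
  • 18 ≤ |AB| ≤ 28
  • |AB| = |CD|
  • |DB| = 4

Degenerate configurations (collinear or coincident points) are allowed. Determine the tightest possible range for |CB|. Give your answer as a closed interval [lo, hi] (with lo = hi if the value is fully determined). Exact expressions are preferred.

|CB| ∈ [14, 32]  (≈ [14.0000, 32.0000])

|AB| ∈ [18, 28]
|BD| ∈ {4}
|CD| ∈ [18, 28]
|AD| ∈ [14, 32]
|BC| ∈ [14, 32]
|AC| ∈ [0, 60]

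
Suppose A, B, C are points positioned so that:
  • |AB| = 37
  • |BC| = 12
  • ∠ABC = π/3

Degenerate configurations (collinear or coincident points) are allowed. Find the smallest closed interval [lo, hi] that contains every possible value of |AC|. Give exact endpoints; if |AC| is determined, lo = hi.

|AC| = √(1069)  (≈ 32.6956)

|AB| ∈ {37}
|BC| ∈ {12}
|AC| ∈ {√(1069)}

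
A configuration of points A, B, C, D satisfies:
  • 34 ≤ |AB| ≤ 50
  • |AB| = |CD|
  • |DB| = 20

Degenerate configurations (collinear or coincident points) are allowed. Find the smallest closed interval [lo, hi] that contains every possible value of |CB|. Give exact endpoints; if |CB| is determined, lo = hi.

|CB| ∈ [14, 70]  (≈ [14.0000, 70.0000])

|AB| ∈ [34, 50]
|BD| ∈ {20}
|CD| ∈ [34, 50]
|AD| ∈ [14, 70]
|BC| ∈ [14, 70]
|AC| ∈ [0, 120]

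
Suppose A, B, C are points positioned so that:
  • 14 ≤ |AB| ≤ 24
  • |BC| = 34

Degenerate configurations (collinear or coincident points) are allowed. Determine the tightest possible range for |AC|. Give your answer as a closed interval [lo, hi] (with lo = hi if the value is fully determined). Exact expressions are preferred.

|AB| ∈ [14, 24]
|BC| ∈ {34}
|AC| ∈ [10, 58]

|AC| ∈ [10, 58]  (≈ [10.0000, 58.0000])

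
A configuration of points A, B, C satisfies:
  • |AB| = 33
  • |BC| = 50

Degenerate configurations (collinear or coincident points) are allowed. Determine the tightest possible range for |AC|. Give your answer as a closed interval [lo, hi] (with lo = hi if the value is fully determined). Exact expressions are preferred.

|AC| ∈ [17, 83]  (≈ [17.0000, 83.0000])

|AB| ∈ {33}
|BC| ∈ {50}
|AC| ∈ [17, 83]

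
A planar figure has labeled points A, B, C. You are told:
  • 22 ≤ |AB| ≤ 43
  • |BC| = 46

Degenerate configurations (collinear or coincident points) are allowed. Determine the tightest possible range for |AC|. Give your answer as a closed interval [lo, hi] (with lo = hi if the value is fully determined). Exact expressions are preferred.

|AC| ∈ [3, 89]  (≈ [3.0000, 89.0000])

|AB| ∈ [22, 43]
|BC| ∈ {46}
|AC| ∈ [3, 89]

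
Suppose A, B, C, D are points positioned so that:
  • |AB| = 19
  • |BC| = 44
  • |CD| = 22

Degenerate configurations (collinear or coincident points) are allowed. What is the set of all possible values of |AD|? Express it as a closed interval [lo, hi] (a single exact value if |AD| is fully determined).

|AD| ∈ [3, 85]  (≈ [3.0000, 85.0000])

|AB| ∈ {19}
|BC| ∈ {44}
|CD| ∈ {22}
|AC| ∈ [25, 63]
|BD| ∈ [22, 66]
|AD| ∈ [3, 85]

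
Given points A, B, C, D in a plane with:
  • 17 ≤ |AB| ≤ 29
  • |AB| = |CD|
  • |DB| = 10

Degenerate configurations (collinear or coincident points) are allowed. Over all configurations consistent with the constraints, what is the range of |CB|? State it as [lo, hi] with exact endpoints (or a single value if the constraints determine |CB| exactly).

|CB| ∈ [7, 39]  (≈ [7.0000, 39.0000])

|AB| ∈ [17, 29]
|BD| ∈ {10}
|CD| ∈ [17, 29]
|AD| ∈ [7, 39]
|BC| ∈ [7, 39]
|AC| ∈ [0, 68]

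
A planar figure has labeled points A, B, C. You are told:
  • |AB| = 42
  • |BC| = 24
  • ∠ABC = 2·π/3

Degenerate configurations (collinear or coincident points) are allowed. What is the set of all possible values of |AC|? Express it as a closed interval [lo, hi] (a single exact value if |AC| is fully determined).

|AC| = 6·√(93)  (≈ 57.8619)

|AB| ∈ {42}
|BC| ∈ {24}
|AC| ∈ {6·√(93)}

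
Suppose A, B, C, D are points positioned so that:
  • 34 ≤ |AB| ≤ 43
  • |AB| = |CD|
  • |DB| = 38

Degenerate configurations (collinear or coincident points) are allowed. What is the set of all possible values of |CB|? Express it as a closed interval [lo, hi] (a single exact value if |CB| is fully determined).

|AB| ∈ [34, 43]
|BD| ∈ {38}
|CD| ∈ [34, 43]
|AD| ∈ [0, 81]
|BC| ∈ [0, 81]
|AC| ∈ [0, 124]

|CB| ∈ [0, 81]  (≈ [0.0000, 81.0000])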